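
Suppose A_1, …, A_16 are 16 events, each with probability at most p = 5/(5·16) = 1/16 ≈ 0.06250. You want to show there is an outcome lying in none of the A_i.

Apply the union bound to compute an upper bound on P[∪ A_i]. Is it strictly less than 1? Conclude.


Union bound: P[∪_{i=1}^{16} A_i] ≤ Σ_i P[A_i] ≤ 16·p = 16·(1/16) = 1.
Numerically: 1 ≈ 1.00000.
Is 1 < 1? NO.
Since the bound 1 is ≥ 1, the union bound is uninformative here; it does NOT by itself certify existence.

16·p = 1 ≈ 1.00000; existence NOT certified by the union bound.


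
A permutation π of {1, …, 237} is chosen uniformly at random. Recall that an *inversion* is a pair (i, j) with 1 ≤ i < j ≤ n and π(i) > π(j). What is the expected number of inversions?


Write X = Σ X_I over the C(237, 2) = 27966 pairs i < j, with X_I the indicator of one inversion.
There are 27966 indicators.
For each fixed pair i < j, the values π(i) and π(j) are two distinct elements of {1, …, 237} in uniformly random order; by symmetry P[π(i) > π(j)] = 1/2.
By linearity: E[X] = 27966 · (1/2) = C(237, 2) · (1/2) = 27966/2 = 13983 ≈ 13983.000000.

E[X] = 13983 = 13983.000000.


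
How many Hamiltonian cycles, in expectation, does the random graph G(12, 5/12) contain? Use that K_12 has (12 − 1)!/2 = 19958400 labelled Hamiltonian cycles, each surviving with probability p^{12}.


K_12 has (12 − 1)!/2 = 19958400 labelled Hamiltonian cycles.
For each such Hamiltonian cycle H, let X_H = 1 if all 12 edges of H are present in G. Then P[X_H = 1] = p^{12} = (5/12)^{12} = 244140625/8916100448256.
By linearity: E[X] = Σ_H E[X_H] = 19958400 · p^{12} = 19958400 · 244140625/8916100448256 = 469970703125/859963392.
Numerically: E[X] ≈ 546.5.

E[X] = 19958400 · (5/12)^{12} = 469970703125/859963392 ≈ 546.5.


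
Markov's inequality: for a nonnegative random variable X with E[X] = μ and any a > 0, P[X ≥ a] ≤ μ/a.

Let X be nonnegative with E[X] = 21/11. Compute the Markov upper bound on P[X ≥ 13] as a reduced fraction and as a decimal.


μ = E[X] = 21/11, a = 13.
Markov: P[X ≥ 13] ≤ μ/a = (21/11)/13 = 21/143.
Numerically: ≈ 0.1469.
(Since a = 13 > μ = 1.9091, the bound 21/143 is < 1 and informative.)

P[X ≥ 13] ≤ 21/143 ≈ 0.1469.


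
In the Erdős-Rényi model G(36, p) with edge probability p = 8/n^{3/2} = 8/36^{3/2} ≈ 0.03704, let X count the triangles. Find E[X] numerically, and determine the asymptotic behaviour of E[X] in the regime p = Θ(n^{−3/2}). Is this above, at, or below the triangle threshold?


Number of potential triangles: C(36, 3) = 7140.
Each occurs with probability p³ ≈ (0.03704)³ ≈ 5.080526e-05.
By linearity: E[X] = C(36, 3)·p³ ≈ 7140 · 5.080526e-05 ≈ 0.3627.
Since α = 3/2 > 1, p = c/n^{3/2} = o(1/n) is below the triangle threshold p ~ 1/n. Asymptotically E[X] ~ (c³/6)·n^{3(1−α)} = (8³/6)·n^{-1.5} → 0, so by Markov's inequality G has no triangles w.h.p.

E[X] ≈ 0.3627; in regime p = Θ(1/n^{3/2}) E[X] tends to 0 (below the triangle threshold p ~ 1/n).


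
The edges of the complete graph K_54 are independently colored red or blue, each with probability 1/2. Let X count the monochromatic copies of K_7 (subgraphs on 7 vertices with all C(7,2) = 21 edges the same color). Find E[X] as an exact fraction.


Let X = Σ_S X_S over the C(54, 7) = 177100560 subsets S of size 7, where X_S = 1 if the K_7 on S is monochromatic.
For a fixed S, the K_7 on S has C(7, 2) = 21 edges. P[all 21 edges red] = (1/2)^21, and likewise for blue, so P[monochromatic] = 2·(1/2)^21 = 2^{1 − 21} = 1/1048576.
By linearity: E[X] = C(54, 7) · 2^{1 − 21} = 177100560 · 1/1048576 = 11068785/65536.
Numerically: E[X] ≈ 168.8963.

E[X] = C(54,7)·2^(1−C(7,2)) = 11068785/65536 ≈ 168.8963.


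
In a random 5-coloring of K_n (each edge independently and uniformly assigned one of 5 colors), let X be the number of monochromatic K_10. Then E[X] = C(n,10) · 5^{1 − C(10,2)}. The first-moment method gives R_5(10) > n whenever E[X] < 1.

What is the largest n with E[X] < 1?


We need C(n, 10) · 5^{1 − 45} < 1, i.e. C(n, 10) < 5^{45 − 1} = 5684341886080801486968994140625.
Check values of n near the boundary:
  n = 5386: C(5386, 10) = 5613966214234562222231428510561; 5613966214234562222231428510561 < 5684341886080801486968994140625? YES
  n = 5387: C(5387, 10) = 5624406917627224603154306376491; 5624406917627224603154306376491 < 5684341886080801486968994140625? YES
  n = 5388: C(5388, 10) = 5634865093375880654852250419586; 5634865093375880654852250419586 < 5684341886080801486968994140625? YES
  n = 5389: C(5389, 10) = 5645340767466558997768874792926; 5645340767466558997768874792926 < 5684341886080801486968994140625? YES
  n = 5390: C(5390, 10) = 5655833965919099070255434039753; 5655833965919099070255434039753 < 5684341886080801486968994140625? YES
  n = 5391: C(5391, 10) = 5666344714787188828795213697883; 5666344714787188828795213697883 < 5684341886080801486968994140625? YES
  n = 5392: C(5392, 10) = 5676873040158402483252283957448; 5676873040158402483252283957448 < 5684341886080801486968994140625? YES
  n = 5393: C(5393, 10) = 5687418968154238267170642278008; 5687418968154238267170642278008 < 5684341886080801486968994140625? NO
The largest n with C(n, 10) < 5684341886080801486968994140625 is n = 5392 (where E[X] = 5676873040158402483252283957448/5684341886080801486968994140625 ≈ 0.9987). Hence R_5(10) > 5392, i.e. R_5(10) ≥ 5393.

Largest n = 5392; hence R_5(10) > 5392.


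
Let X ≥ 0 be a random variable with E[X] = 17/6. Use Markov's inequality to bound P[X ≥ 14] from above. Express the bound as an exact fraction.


μ = E[X] = 17/6, a = 14.
Markov: P[X ≥ 14] ≤ μ/a = (17/6)/14 = 17/84.
Numerically: ≈ 0.202381.
(Since a = 14 > μ = 2.833333, the bound 17/84 is < 1 and informative.)

P[X ≥ 14] ≤ 17/84 ≈ 0.202381.


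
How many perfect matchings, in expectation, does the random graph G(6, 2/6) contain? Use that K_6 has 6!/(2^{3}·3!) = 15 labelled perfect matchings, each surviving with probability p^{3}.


K_6 has 6!/(2^{3}·3!) = 15 labelled perfect matchings.
For each such perfect matching H, let X_H = 1 if all 3 edges of H are present in G. Then P[X_H = 1] = p^{3} = (1/3)^{3} = 1/27.
By linearity: E[X] = Σ_H E[X_H] = 15 · p^{3} = 15 · 1/27 = 5/9.
Numerically: E[X] ≈ 0.5556.

E[X] = 15 · (1/3)^{3} = 5/9 ≈ 0.5556.


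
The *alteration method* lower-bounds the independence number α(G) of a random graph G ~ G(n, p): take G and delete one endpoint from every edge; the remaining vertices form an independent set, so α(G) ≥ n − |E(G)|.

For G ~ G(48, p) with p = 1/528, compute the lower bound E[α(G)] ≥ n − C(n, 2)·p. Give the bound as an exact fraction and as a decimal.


E[|E(G)|] = C(48, 2)·p = 1128 · (1/528) = 47/22.
E[α(G)] ≥ n − E[|E(G)|] = 48 − 47/22 = 1009/22.
Numerically: ≈ 45.864.
(This is only a lower bound; the true E[α(G)] may be larger.)

E[α(G)] ≥ 1009/22 ≈ 45.864.


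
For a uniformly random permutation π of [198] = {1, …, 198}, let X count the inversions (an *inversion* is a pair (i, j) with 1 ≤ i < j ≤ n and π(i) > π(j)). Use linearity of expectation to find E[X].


Write X = Σ X_I over the C(198, 2) = 19503 pairs i < j, with X_I the indicator of one inversion.
There are 19503 indicators.
For each fixed pair i < j, the values π(i) and π(j) are two distinct elements of {1, …, 198} in uniformly random order; by symmetry P[π(i) > π(j)] = 1/2.
By linearity: E[X] = 19503 · (1/2) = C(198, 2) · (1/2) = 19503/2 = 19503/2 ≈ 9751.500000.

E[X] = 19503/2 = 9751.500000.


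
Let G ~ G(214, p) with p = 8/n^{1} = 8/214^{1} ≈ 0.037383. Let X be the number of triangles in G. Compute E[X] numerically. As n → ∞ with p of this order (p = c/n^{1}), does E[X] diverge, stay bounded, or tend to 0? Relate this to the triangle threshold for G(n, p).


Number of potential triangles: C(214, 3) = 1610564.
Each occurs with probability p³ ≈ (0.037383)³ ≈ 5.2243064e-05.
By linearity: E[X] = C(214, 3)·p³ ≈ 1610564 · 5.2243064e-05 ≈ 84.14080.
Here α = 1, so p = 8/n is exactly at the triangle threshold p ~ 1/n. Asymptotically E[X] → c³/6 = 8³/6 = 256/3 ≈ 85.33333, a bounded constant. In this regime the triangle count is asymptotically Poisson(c³/6).

E[X] ≈ 84.14080; in regime p = Θ(1/n^{1}) E[X] stays bounded (at the triangle threshold p ~ 1/n).


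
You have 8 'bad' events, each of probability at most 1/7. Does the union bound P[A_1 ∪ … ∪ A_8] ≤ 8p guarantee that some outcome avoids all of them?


Union bound: P[∪_{i=1}^{8} A_i] ≤ Σ_i P[A_i] ≤ 8·p = 8·(1/7) = 8/7.
Numerically: 8/7 ≈ 1.143.
Is 8/7 < 1? NO.
Since the bound 8/7 is ≥ 1, the union bound is uninformative here; it does NOT by itself certify existence.

8·p = 8/7 ≈ 1.143; existence NOT certified by the union bound.


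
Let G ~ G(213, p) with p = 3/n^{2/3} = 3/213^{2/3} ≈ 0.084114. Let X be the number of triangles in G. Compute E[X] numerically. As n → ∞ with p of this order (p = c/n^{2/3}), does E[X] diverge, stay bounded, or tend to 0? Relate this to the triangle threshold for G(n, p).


Number of potential triangles: C(213, 3) = 1587986.
Each occurs with probability p³ ≈ (0.084114)³ ≈ 5.9512002e-04.
By linearity: E[X] = C(213, 3)·p³ ≈ 1587986 · 5.9512002e-04 ≈ 945.04225.
Since α = 2/3 < 1, p = c/n^{2/3} ≫ 1/n is above the triangle threshold p ~ 1/n. Asymptotically E[X] ~ (c³/6)·n^{3(1−α)} = (3³/6)·n^{1} → ∞; triangles are abundant w.h.p.

E[X] ≈ 945.04225; in regime p = Θ(1/n^{2/3}) E[X] diverges (above the triangle threshold p ~ 1/n).


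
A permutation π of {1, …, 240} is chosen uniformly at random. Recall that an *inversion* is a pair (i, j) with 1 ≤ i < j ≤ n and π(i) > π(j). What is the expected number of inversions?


Write X = Σ X_I over the C(240, 2) = 28680 pairs i < j, with X_I the indicator of one inversion.
There are 28680 indicators.
For each fixed pair i < j, the values π(i) and π(j) are two distinct elements of {1, …, 240} in uniformly random order; by symmetry P[π(i) > π(j)] = 1/2.
By linearity: E[X] = 28680 · (1/2) = C(240, 2) · (1/2) = 28680/2 = 14340 ≈ 14340.00000.

E[X] = 14340 = 14340.00000.


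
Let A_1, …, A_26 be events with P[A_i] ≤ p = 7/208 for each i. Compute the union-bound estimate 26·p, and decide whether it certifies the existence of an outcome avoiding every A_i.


Union bound: P[∪_{i=1}^{26} A_i] ≤ Σ_i P[A_i] ≤ 26·p = 26·(7/208) = 7/8.
Numerically: 7/8 ≈ 0.875000.
Is 7/8 < 1? YES.
Since P[∪ A_i] ≤ 7/8 < 1, the complement has P[∩ A_i^c] ≥ 1 − 7/8 = 1/8 > 0, so some outcome avoids every A_i.

26·p = 7/8 ≈ 0.875000; existence CERTIFIED by the union bound.


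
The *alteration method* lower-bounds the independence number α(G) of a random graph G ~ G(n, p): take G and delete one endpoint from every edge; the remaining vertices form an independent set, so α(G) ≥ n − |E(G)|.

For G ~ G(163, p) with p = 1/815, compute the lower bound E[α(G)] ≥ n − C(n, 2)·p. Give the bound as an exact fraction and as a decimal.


E[|E(G)|] = C(163, 2)·p = 13203 · (1/815) = 81/5.
E[α(G)] ≥ n − E[|E(G)|] = 163 − 81/5 = 734/5.
Numerically: ≈ 146.8000.
(This is only a lower bound; the true E[α(G)] may be larger.)

E[α(G)] ≥ 734/5 ≈ 146.8000.


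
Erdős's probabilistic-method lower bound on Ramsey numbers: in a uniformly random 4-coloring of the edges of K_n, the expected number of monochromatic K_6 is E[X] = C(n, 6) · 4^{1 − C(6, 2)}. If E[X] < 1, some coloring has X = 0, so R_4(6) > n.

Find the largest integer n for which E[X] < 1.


We need C(n, 6) · 4^{1 − 15} < 1, i.e. C(n, 6) < 4^{15 − 1} = 268435456.
Check values of n near the boundary:
  n = 72: C(72, 6) = 156238908; 156238908 < 268435456? YES
  n = 73: C(73, 6) = 170230452; 170230452 < 268435456? YES
  n = 74: C(74, 6) = 185250786; 185250786 < 268435456? YES
  n = 75: C(75, 6) = 201359550; 201359550 < 268435456? YES
  n = 76: C(76, 6) = 218618940; 218618940 < 268435456? YES
  n = 77: C(77, 6) = 237093780; 237093780 < 268435456? YES
  n = 78: C(78, 6) = 256851595; 256851595 < 268435456? YES
  n = 79: C(79, 6) = 277962685; 277962685 < 268435456? NO
  n = 80: C(80, 6) = 300500200; 300500200 < 268435456? NO
  n = 81: C(81, 6) = 324540216; 324540216 < 268435456? NO
The largest n with C(n, 6) < 268435456 is n = 78 (where E[X] = 256851595/268435456 ≈ 0.9568). Hence R_4(6) > 78, i.e. R_4(6) ≥ 79.

Largest n = 78; hence R_4(6) > 78.


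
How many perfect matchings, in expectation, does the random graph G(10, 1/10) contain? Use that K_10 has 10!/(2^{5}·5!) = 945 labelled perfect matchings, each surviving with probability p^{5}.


K_10 has 10!/(2^{5}·5!) = 945 labelled perfect matchings.
For each such perfect matching H, let X_H = 1 if all 5 edges of H are present in G. Then P[X_H = 1] = p^{5} = (1/10)^{5} = 1/100000.
Summing the indicators: E[X] = Σ_H E[X_H] = 945 · p^{5} = 945 · 1/100000 = 189/20000.
Numerically: E[X] ≈ 0.00945.

E[X] = 945 · (1/10)^{5} = 189/20000 ≈ 0.00945.


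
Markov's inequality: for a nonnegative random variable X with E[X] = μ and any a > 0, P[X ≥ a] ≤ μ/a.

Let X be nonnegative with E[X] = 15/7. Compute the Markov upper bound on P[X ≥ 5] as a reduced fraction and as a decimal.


μ = E[X] = 15/7, a = 5.
Markov: P[X ≥ 5] ≤ μ/a = (15/7)/5 = 3/7.
Numerically: ≈ 0.42857.
(Since a = 5 > μ = 2.14286, the bound 3/7 is < 1 and informative.)

P[X ≥ 5] ≤ 3/7 ≈ 0.42857.


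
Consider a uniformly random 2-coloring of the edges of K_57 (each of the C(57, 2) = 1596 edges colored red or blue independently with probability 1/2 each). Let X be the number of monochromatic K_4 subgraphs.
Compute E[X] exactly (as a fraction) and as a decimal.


Let X = Σ_S X_S over the C(57, 4) = 395010 subsets S of size 4, where X_S = 1 if the K_4 on S is monochromatic.
For a fixed S, the K_4 on S has C(4, 2) = 6 edges. P[all 6 edges red] = (1/2)^6, and likewise for blue, so P[monochromatic] = 2·(1/2)^6 = 2^{1 − 6} = 1/32.
By linearity of expectation: E[X] = C(57, 4) · 2^{1 − 6} = 395010 · 1/32 = 197505/16.
Numerically: E[X] ≈ 12344.062500.

E[X] = C(57,4)·2^(1−C(4,2)) = 197505/16 ≈ 12344.062500.


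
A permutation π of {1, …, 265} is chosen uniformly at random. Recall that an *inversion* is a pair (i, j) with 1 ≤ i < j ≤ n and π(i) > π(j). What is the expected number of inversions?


Write X = Σ X_I over the C(265, 2) = 34980 pairs i < j, with X_I the indicator of one inversion.
There are 34980 indicators.
For each fixed pair i < j, the values π(i) and π(j) are two distinct elements of {1, …, 265} in uniformly random order; by symmetry P[π(i) > π(j)] = 1/2.
By linearity: E[X] = 34980 · (1/2) = C(265, 2) · (1/2) = 34980/2 = 17490 ≈ 17490.00000.

E[X] = 17490 = 17490.00000.


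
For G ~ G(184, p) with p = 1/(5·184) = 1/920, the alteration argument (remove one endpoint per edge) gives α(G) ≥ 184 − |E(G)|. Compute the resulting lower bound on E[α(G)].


E[|E(G)|] = C(184, 2)·p = 16836 · (1/920) = 183/10.
E[α(G)] ≥ n − E[|E(G)|] = 184 − 183/10 = 1657/10.
Numerically: ≈ 165.700000.
(This is only a lower bound; the true E[α(G)] may be larger.)

E[α(G)] ≥ 1657/10 ≈ 165.700000.


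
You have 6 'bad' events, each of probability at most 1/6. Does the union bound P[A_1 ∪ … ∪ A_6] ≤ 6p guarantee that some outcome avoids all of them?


Union bound: P[∪_{i=1}^{6} A_i] ≤ Σ_i P[A_i] ≤ 6·p = 6·(1/6) = 1.
Numerically: 1 ≈ 1.000000.
Is 1 < 1? NO.
Since the bound 1 is ≥ 1, the union bound is uninformative here; it does NOT by itself certify existence.

6·p = 1 ≈ 1.000000; existence NOT certified by the union bound.


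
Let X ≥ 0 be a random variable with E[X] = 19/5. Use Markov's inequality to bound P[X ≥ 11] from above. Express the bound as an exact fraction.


μ = E[X] = 19/5, a = 11.
Markov: P[X ≥ 11] ≤ μ/a = (19/5)/11 = 19/55.
Numerically: ≈ 0.3455.
(Since a = 11 > μ = 3.8000, the bound 19/55 is < 1 and informative.)

P[X ≥ 11] ≤ 19/55 ≈ 0.3455.


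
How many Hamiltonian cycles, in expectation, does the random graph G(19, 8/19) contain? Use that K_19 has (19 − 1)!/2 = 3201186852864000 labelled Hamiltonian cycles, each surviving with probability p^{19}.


K_19 has (19 − 1)!/2 = 3201186852864000 labelled Hamiltonian cycles.
For each such Hamiltonian cycle H, let X_H = 1 if all 19 edges of H are present in G. Then P[X_H = 1] = p^{19} = (8/19)^{19} = 144115188075855872/1978419655660313589123979.
By linearity of expectation: E[X] = Σ_H E[X_H] = 3201186852864000 · p^{19} = 3201186852864000 · 144115188075855872/1978419655660313589123979 = 461339645366452518590934417408000/1978419655660313589123979.
Numerically: E[X] ≈ 2.33186e+08.

E[X] = 3201186852864000 · (8/19)^{19} = 461339645366452518590934417408000/1978419655660313589123979 ≈ 2.33186e+08.


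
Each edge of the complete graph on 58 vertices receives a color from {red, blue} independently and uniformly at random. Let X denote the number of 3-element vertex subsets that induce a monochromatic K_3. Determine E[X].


Let X = Σ_S X_S over the C(58, 3) = 30856 subsets S of size 3, where X_S = 1 if the K_3 on S is monochromatic.
For a fixed S, the K_3 on S has C(3, 2) = 3 edges. P[all 3 edges red] = (1/2)^3, and likewise for blue, so P[monochromatic] = 2·(1/2)^3 = 2^{1 − 3} = 1/4.
Summing: E[X] = C(58, 3) · 2^{1 − 3} = 30856 · 1/4 = 7714.
Numerically: E[X] ≈ 7714.0000.

E[X] = C(58,3)·2^(1−C(3,2)) = 7714 ≈ 7714.0000.


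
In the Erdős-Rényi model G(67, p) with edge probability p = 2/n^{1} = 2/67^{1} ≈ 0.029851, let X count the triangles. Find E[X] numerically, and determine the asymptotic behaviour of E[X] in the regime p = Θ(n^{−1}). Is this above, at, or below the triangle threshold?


Number of potential triangles: C(67, 3) = 47905.
Each occurs with probability p³ ≈ (0.029851)³ ≈ 2.6599017e-05.
By linearity: E[X] = C(67, 3)·p³ ≈ 47905 · 2.6599017e-05 ≈ 1.27423.
Here α = 1, so p = 2/n is exactly at the triangle threshold p ~ 1/n. Asymptotically E[X] → c³/6 = 2³/6 = 4/3 ≈ 1.33333, a bounded constant. In this regime the triangle count is asymptotically Poisson(c³/6).

E[X] ≈ 1.27423; in regime p = Θ(1/n^{1}) E[X] stays bounded (at the triangle threshold p ~ 1/n).


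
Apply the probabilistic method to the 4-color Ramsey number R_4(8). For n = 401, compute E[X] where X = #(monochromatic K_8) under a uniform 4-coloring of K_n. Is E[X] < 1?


E[X] = C(401, 8) · 4^{1 − 28} = 15456772627710150 · 4^{−27} = 15456772627710150/18014398509481984.
As a reduced fraction: E[X] = 7728386313855075/9007199254740992 ≈ 0.858023.
Is E[X] < 1? YES.
Since E[X] < 1, there exists a 4-coloring of K_{401} with no monochromatic K_8; hence R_4(8) > 401.

E[X] = 7728386313855075/9007199254740992 ≈ 0.858023; E[X] < 1, so R_4(8) > 401.


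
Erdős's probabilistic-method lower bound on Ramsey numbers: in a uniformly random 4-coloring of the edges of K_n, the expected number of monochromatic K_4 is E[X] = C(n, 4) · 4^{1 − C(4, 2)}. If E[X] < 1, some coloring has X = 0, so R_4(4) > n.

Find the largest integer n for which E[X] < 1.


We need C(n, 4) · 4^{1 − 6} < 1, i.e. C(n, 4) < 4^{6 − 1} = 1024.
Check values of n near the boundary:
  n = 10: C(10, 4) = 210; 210 < 1024? YES
  n = 11: C(11, 4) = 330; 330 < 1024? YES
  n = 12: C(12, 4) = 495; 495 < 1024? YES
  n = 13: C(13, 4) = 715; 715 < 1024? YES
  n = 14: C(14, 4) = 1001; 1001 < 1024? YES
  n = 15: C(15, 4) = 1365; 1365 < 1024? NO
  n = 16: C(16, 4) = 1820; 1820 < 1024? NO
  n = 17: C(17, 4) = 2380; 2380 < 1024? NO
The largest n with C(n, 4) < 1024 is n = 14 (where E[X] = 1001/1024 ≈ 0.977539). Hence R_4(4) > 14, i.e. R_4(4) ≥ 15.

Largest n = 14; hence R_4(4) > 14.


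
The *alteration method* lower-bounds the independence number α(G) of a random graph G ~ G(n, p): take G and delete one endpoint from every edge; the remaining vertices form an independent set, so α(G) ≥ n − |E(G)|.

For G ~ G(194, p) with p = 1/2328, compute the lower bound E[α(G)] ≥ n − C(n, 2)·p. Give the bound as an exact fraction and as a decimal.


E[|E(G)|] = C(194, 2)·p = 18721 · (1/2328) = 193/24.
E[α(G)] ≥ n − E[|E(G)|] = 194 − 193/24 = 4463/24.
Numerically: ≈ 185.9583.
(This is only a lower bound; the true E[α(G)] may be larger.)

E[α(G)] ≥ 4463/24 ≈ 185.9583.


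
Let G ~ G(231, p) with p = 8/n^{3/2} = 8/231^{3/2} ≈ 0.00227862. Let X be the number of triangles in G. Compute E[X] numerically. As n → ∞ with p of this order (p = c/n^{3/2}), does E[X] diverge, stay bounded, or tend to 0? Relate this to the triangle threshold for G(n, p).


Number of potential triangles: C(231, 3) = 2027795.
Each occurs with probability p³ ≈ (0.00227862)³ ≈ 1.18308528e-08.
By linearity: E[X] = C(231, 3)·p³ ≈ 2027795 · 1.18308528e-08 ≈ 0.023991.
Since α = 3/2 > 1, p = c/n^{3/2} = o(1/n) is below the triangle threshold p ~ 1/n. Asymptotically E[X] ~ (c³/6)·n^{3(1−α)} = (8³/6)·n^{-1.5} → 0, so by Markov's inequality G has no triangles w.h.p.

E[X] ≈ 0.023991; in regime p = Θ(1/n^{3/2}) E[X] tends to 0 (below the triangle threshold p ~ 1/n).


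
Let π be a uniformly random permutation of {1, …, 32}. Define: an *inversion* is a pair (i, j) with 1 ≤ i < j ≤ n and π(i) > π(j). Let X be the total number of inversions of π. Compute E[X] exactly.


Write X = Σ X_I over the C(32, 2) = 496 pairs i < j, with X_I the indicator of one inversion.
There are 496 indicators.
For each fixed pair i < j, the values π(i) and π(j) are two distinct elements of {1, …, 32} in uniformly random order; by symmetry P[π(i) > π(j)] = 1/2.
By linearity: E[X] = 496 · (1/2) = C(32, 2) · (1/2) = 496/2 = 248 ≈ 248.000000.

E[X] = 248 = 248.000000.


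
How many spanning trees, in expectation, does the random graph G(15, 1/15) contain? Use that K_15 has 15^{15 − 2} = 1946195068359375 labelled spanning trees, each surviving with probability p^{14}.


K_15 has 15^{15 − 2} = 1946195068359375 labelled spanning trees.
For each such spanning tree H, let X_H = 1 if all 14 edges of H are present in G. Then P[X_H = 1] = p^{14} = (1/15)^{14} = 1/29192926025390625.
By linearity of expectation: E[X] = Σ_H E[X_H] = 1946195068359375 · p^{14} = 1946195068359375 · 1/29192926025390625 = 1/15.
Numerically: E[X] ≈ 0.066667.

E[X] = 1946195068359375 · (1/15)^{14} = 1/15 ≈ 0.066667.


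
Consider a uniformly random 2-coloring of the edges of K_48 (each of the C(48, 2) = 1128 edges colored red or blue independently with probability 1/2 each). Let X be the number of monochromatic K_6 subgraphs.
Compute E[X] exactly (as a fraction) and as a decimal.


Let X = Σ_S X_S over the C(48, 6) = 12271512 subsets S of size 6, where X_S = 1 if the K_6 on S is monochromatic.
For a fixed S, the K_6 on S has C(6, 2) = 15 edges. P[all 15 edges red] = (1/2)^15, and likewise for blue, so P[monochromatic] = 2·(1/2)^15 = 2^{1 − 15} = 1/16384.
By linearity: E[X] = C(48, 6) · 2^{1 − 15} = 12271512 · 1/16384 = 1533939/2048.
Numerically: E[X] ≈ 748.993652.

E[X] = C(48,6)·2^(1−C(6,2)) = 1533939/2048 ≈ 748.993652.


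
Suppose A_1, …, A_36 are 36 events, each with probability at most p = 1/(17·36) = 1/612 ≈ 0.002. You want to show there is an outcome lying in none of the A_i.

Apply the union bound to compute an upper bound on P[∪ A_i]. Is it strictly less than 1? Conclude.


Union bound: P[∪_{i=1}^{36} A_i] ≤ Σ_i P[A_i] ≤ 36·p = 36·(1/612) = 1/17.
Numerically: 1/17 ≈ 0.059.
Is 1/17 < 1? YES.
Since P[∪ A_i] ≤ 1/17 < 1, the complement has P[∩ A_i^c] ≥ 1 − 1/17 = 16/17 > 0, so some outcome avoids every A_i.

36·p = 1/17 ≈ 0.059; existence CERTIFIED by the union bound.


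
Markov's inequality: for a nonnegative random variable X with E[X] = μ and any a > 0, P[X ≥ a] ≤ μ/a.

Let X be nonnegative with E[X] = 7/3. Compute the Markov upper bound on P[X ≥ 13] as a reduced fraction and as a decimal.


μ = E[X] = 7/3, a = 13.
Markov: P[X ≥ 13] ≤ μ/a = (7/3)/13 = 7/39.
Numerically: ≈ 0.17949.
(Since a = 13 > μ = 2.33333, the bound 7/39 is < 1 and informative.)

P[X ≥ 13] ≤ 7/39 ≈ 0.17949.


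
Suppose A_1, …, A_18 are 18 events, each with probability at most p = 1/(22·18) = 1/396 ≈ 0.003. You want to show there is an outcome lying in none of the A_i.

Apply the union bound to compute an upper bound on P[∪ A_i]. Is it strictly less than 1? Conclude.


Union bound: P[∪_{i=1}^{18} A_i] ≤ Σ_i P[A_i] ≤ 18·p = 18·(1/396) = 1/22.
Numerically: 1/22 ≈ 0.045.
Is 1/22 < 1? YES.
Since P[∪ A_i] ≤ 1/22 < 1, the complement has P[∩ A_i^c] ≥ 1 − 1/22 = 21/22 > 0, so some outcome avoids every A_i.

18·p = 1/22 ≈ 0.045; existence CERTIFIED by the union bound.


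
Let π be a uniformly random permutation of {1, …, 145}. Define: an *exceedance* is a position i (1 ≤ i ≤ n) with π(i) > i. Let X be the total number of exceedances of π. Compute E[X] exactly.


Write X = Σ_{i=1}^{145} X_i, where X_i = 1_{π(i) > i}.
For each fixed i, π(i) is uniform over {1, …, 145} (marginal of a uniform permutation), so P[π(i) > i] = (n − i)/n. Summing: Σ_{i=1}^{145} (n − i)/n = (0 + 1 + … + 144)/145 = 145(145 − 1)/(2·145) = (145 − 1)/2.
Hence E[X] = Σ_{i=1}^{145} (145 − i)/145 = 72 ≈ 72.0000.

E[X] = 72 = 72.0000.


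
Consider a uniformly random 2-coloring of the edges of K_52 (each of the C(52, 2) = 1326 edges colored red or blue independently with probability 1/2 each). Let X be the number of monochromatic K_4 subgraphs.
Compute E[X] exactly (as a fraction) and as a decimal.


Let X = Σ_S X_S over the C(52, 4) = 270725 subsets S of size 4, where X_S = 1 if the K_4 on S is monochromatic.
For a fixed S, the K_4 on S has C(4, 2) = 6 edges. P[all 6 edges red] = (1/2)^6, and likewise for blue, so P[monochromatic] = 2·(1/2)^6 = 2^{1 − 6} = 1/32.
By linearity of expectation: E[X] = C(52, 4) · 2^{1 − 6} = 270725 · 1/32 = 270725/32.
Numerically: E[X] ≈ 8460.156250.

E[X] = C(52,4)·2^(1−C(4,2)) = 270725/32 ≈ 8460.156250.


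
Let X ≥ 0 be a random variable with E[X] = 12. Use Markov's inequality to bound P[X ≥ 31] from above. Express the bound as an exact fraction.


μ = E[X] = 12, a = 31.
Markov: P[X ≥ 31] ≤ μ/a = (12)/31 = 12/31.
Numerically: ≈ 0.387097.
(Since a = 31 > μ = 12.000000, the bound 12/31 is < 1 and informative.)

P[X ≥ 31] ≤ 12/31 ≈ 0.387097.


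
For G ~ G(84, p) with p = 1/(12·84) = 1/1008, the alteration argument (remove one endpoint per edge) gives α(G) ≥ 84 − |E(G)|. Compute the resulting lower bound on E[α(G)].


E[|E(G)|] = C(84, 2)·p = 3486 · (1/1008) = 83/24.
E[α(G)] ≥ n − E[|E(G)|] = 84 − 83/24 = 1933/24.
Numerically: ≈ 80.542.
(This is only a lower bound; the true E[α(G)] may be larger.)

E[α(G)] ≥ 1933/24 ≈ 80.542.


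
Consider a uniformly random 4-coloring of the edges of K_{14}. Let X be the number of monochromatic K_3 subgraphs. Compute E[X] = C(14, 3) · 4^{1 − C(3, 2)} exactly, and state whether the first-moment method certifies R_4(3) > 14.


E[X] = C(14, 3) · 4^{1 − 3} = 364 · 4^{−2} = 364/16.
As a reduced fraction: E[X] = 91/4 ≈ 22.750000.
Is E[X] < 1? NO.
Since E[X] ≥ 1, the first-moment bound is inconclusive at n = 14; it does NOT by itself certify R_4(3) > 14.

E[X] = 91/4 ≈ 22.750000; E[X] ≥ 1; first-moment method inconclusive here.


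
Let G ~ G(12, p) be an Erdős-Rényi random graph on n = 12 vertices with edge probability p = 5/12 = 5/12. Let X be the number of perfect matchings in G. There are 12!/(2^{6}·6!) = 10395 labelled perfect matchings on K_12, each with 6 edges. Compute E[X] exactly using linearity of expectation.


K_12 has 12!/(2^{6}·6!) = 10395 labelled perfect matchings.
For each such perfect matching H, let X_H = 1 if all 6 edges of H are present in G. Then P[X_H = 1] = p^{6} = (5/12)^{6} = 15625/2985984.
Summing the indicators: E[X] = Σ_H E[X_H] = 10395 · p^{6} = 10395 · 15625/2985984 = 6015625/110592.
Numerically: E[X] ≈ 54.395.

E[X] = 10395 · (5/12)^{6} = 6015625/110592 ≈ 54.395.


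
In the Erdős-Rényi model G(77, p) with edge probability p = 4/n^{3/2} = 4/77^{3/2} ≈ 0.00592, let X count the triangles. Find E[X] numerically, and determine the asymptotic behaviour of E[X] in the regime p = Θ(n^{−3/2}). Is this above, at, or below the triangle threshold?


Number of potential triangles: C(77, 3) = 73150.
Each occurs with probability p³ ≈ (0.00592)³ ≈ 2.0747784e-07.
By linearity: E[X] = C(77, 3)·p³ ≈ 73150 · 2.0747784e-07 ≈ 0.01518.
Since α = 3/2 > 1, p = c/n^{3/2} = o(1/n) is below the triangle threshold p ~ 1/n. Asymptotically E[X] ~ (c³/6)·n^{3(1−α)} = (4³/6)·n^{-1.5} → 0, so by Markov's inequality G has no triangles w.h.p.

E[X] ≈ 0.01518; in regime p = Θ(1/n^{3/2}) E[X] tends to 0 (below the triangle threshold p ~ 1/n).


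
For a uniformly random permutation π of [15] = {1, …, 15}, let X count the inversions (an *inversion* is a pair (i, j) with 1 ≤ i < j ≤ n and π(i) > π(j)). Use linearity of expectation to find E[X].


Write X = Σ X_I over the C(15, 2) = 105 pairs i < j, with X_I the indicator of one inversion.
There are 105 indicators.
For each fixed pair i < j, the values π(i) and π(j) are two distinct elements of {1, …, 15} in uniformly random order; by symmetry P[π(i) > π(j)] = 1/2.
By linearity: E[X] = 105 · (1/2) = C(15, 2) · (1/2) = 105/2 = 105/2 ≈ 52.500.

E[X] = 105/2 = 52.500.


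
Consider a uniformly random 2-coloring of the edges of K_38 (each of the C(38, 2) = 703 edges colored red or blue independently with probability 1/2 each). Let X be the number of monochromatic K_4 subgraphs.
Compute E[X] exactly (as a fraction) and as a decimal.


Let X = Σ_S X_S over the C(38, 4) = 73815 subsets S of size 4, where X_S = 1 if the K_4 on S is monochromatic.
For a fixed S, the K_4 on S has C(4, 2) = 6 edges. P[all 6 edges red] = (1/2)^6, and likewise for blue, so P[monochromatic] = 2·(1/2)^6 = 2^{1 − 6} = 1/32.
By linearity of expectation: E[X] = C(38, 4) · 2^{1 − 6} = 73815 · 1/32 = 73815/32.
Numerically: E[X] ≈ 2306.71875.

E[X] = C(38,4)·2^(1−C(4,2)) = 73815/32 ≈ 2306.71875.


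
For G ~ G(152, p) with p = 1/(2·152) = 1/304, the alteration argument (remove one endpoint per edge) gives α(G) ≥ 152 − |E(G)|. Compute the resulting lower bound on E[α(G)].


E[|E(G)|] = C(152, 2)·p = 11476 · (1/304) = 151/4.
E[α(G)] ≥ n − E[|E(G)|] = 152 − 151/4 = 457/4.
Numerically: ≈ 114.25000.
(This is only a lower bound; the true E[α(G)] may be larger.)

E[α(G)] ≥ 457/4 ≈ 114.25000.


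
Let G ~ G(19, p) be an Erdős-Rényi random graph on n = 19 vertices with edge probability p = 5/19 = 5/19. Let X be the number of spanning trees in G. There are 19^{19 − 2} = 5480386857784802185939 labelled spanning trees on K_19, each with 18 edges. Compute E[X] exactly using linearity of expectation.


K_19 has 19^{19 − 2} = 5480386857784802185939 labelled spanning trees.
For each such spanning tree H, let X_H = 1 if all 18 edges of H are present in G. Then P[X_H = 1] = p^{18} = (5/19)^{18} = 3814697265625/104127350297911241532841.
By linearity of expectation: E[X] = Σ_H E[X_H] = 5480386857784802185939 · p^{18} = 5480386857784802185939 · 3814697265625/104127350297911241532841 = 3814697265625/19.
Numerically: E[X] ≈ 2.00774e+11.

E[X] = 5480386857784802185939 · (5/19)^{18} = 3814697265625/19 ≈ 2.00774e+11.


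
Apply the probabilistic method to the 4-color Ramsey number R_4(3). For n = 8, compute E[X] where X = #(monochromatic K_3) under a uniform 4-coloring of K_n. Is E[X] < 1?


E[X] = C(8, 3) · 4^{1 − 3} = 56 · 4^{−2} = 56/16.
As a reduced fraction: E[X] = 7/2 ≈ 3.50000.
Is E[X] < 1? NO.
Since E[X] ≥ 1, the first-moment bound is inconclusive at n = 8; it does NOT by itself certify R_4(3) > 8.

E[X] = 7/2 ≈ 3.50000; E[X] ≥ 1; first-moment method inconclusive here.


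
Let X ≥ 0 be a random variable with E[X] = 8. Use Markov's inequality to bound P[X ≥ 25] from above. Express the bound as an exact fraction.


μ = E[X] = 8, a = 25.
Markov: P[X ≥ 25] ≤ μ/a = (8)/25 = 8/25.
Numerically: ≈ 0.3200.
(Since a = 25 > μ = 8.0000, the bound 8/25 is < 1 and informative.)

P[X ≥ 25] ≤ 8/25 ≈ 0.3200.


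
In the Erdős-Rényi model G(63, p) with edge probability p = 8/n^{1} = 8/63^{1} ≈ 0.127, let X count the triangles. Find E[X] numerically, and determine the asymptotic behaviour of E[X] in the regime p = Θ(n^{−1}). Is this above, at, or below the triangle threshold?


Number of potential triangles: C(63, 3) = 39711.
Each occurs with probability p³ ≈ (0.127)³ ≈ 2.047615e-03.
By linearity: E[X] = C(63, 3)·p³ ≈ 39711 · 2.047615e-03 ≈ 81.3128.
Here α = 1, so p = 8/n is exactly at the triangle threshold p ~ 1/n. Asymptotically E[X] → c³/6 = 8³/6 = 256/3 ≈ 85.3333, a bounded constant. In this regime the triangle count is asymptotically Poisson(c³/6).

E[X] ≈ 81.3128; in regime p = Θ(1/n^{1}) E[X] stays bounded (at the triangle threshold p ~ 1/n).


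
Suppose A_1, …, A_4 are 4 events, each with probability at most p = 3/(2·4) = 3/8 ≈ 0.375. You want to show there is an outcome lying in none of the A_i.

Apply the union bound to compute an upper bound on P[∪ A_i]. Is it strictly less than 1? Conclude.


Union bound: P[∪_{i=1}^{4} A_i] ≤ Σ_i P[A_i] ≤ 4·p = 4·(3/8) = 3/2.
Numerically: 3/2 ≈ 1.500.
Is 3/2 < 1? NO.
Since the bound 3/2 is ≥ 1, the union bound is uninformative here; it does NOT by itself certify existence.

4·p = 3/2 ≈ 1.500; existence NOT certified by the union bound.


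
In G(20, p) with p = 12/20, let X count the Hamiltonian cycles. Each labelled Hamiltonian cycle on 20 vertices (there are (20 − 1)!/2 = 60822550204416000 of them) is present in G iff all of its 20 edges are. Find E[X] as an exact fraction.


K_20 has (20 − 1)!/2 = 60822550204416000 labelled Hamiltonian cycles.
For each such Hamiltonian cycle H, let X_H = 1 if all 20 edges of H are present in G. Then P[X_H = 1] = p^{20} = (3/5)^{20} = 3486784401/95367431640625.
By linearity of expectation: E[X] = Σ_H E[X_H] = 60822550204416000 · p^{20} = 60822550204416000 · 3486784401/95367431640625 = 1696600954254376560918528/762939453125.
Numerically: E[X] ≈ 2.22377e+12.

E[X] = 60822550204416000 · (3/5)^{20} = 1696600954254376560918528/762939453125 ≈ 2.22377e+12.


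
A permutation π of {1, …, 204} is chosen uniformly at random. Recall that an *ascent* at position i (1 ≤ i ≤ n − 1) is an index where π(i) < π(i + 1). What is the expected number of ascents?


Write X = Σ X_I over i = 1, …, 203, with X_I the indicator of one ascent.
There are 203 indicators.
For each fixed i, the pair (π(i), π(i+1)) is a uniformly random ordered pair of distinct values from {1, …, 204}; by symmetry P[π(i) < π(i+1)] = 1/2.
By linearity: E[X] = 203 · (1/2) = (204 − 1) · (1/2) = 203/2 ≈ 101.500.

E[X] = 203/2 = 101.500.


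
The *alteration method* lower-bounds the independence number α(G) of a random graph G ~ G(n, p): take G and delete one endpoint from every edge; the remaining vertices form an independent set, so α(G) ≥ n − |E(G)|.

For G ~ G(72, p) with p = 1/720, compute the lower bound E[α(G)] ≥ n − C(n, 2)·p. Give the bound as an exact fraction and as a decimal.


E[|E(G)|] = C(72, 2)·p = 2556 · (1/720) = 71/20.
E[α(G)] ≥ n − E[|E(G)|] = 72 − 71/20 = 1369/20.
Numerically: ≈ 68.450000.
(This is only a lower bound; the true E[α(G)] may be larger.)

E[α(G)] ≥ 1369/20 ≈ 68.450000.


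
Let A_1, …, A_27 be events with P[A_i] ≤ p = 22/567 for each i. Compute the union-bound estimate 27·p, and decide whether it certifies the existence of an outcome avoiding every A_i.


Union bound: P[∪_{i=1}^{27} A_i] ≤ Σ_i P[A_i] ≤ 27·p = 27·(22/567) = 22/21.
Numerically: 22/21 ≈ 1.0476.
Is 22/21 < 1? NO.
Since the bound 22/21 is ≥ 1, the union bound is uninformative here; it does NOT by itself certify existence.

27·p = 22/21 ≈ 1.0476; existence NOT certified by the union bound.


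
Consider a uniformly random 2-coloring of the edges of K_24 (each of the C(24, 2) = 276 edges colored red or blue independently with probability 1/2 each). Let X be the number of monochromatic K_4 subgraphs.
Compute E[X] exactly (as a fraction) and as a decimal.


Let X = Σ_S X_S over the C(24, 4) = 10626 subsets S of size 4, where X_S = 1 if the K_4 on S is monochromatic.
For a fixed S, the K_4 on S has C(4, 2) = 6 edges. P[all 6 edges red] = (1/2)^6, and likewise for blue, so P[monochromatic] = 2·(1/2)^6 = 2^{1 − 6} = 1/32.
By linearity of expectation: E[X] = C(24, 4) · 2^{1 − 6} = 10626 · 1/32 = 5313/16.
Numerically: E[X] ≈ 332.0625.

E[X] = C(24,4)·2^(1−C(4,2)) = 5313/16 ≈ 332.0625.


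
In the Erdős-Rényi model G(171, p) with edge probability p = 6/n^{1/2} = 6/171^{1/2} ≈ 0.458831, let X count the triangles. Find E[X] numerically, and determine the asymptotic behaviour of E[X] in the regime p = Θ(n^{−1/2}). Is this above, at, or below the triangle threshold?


Number of potential triangles: C(171, 3) = 818805.
Each occurs with probability p³ ≈ (0.458831)³ ≈ 9.65960985e-02.
By linearity: E[X] = C(171, 3)·p³ ≈ 818805 · 9.65960985e-02 ≈ 79093.368409.
Since α = 1/2 < 1, p = c/n^{1/2} ≫ 1/n is above the triangle threshold p ~ 1/n. Asymptotically E[X] ~ (c³/6)·n^{3(1−α)} = (6³/6)·n^{1.5} → ∞; triangles are abundant w.h.p.

E[X] ≈ 79093.368409; in regime p = Θ(1/n^{1/2}) E[X] diverges (above the triangle threshold p ~ 1/n).


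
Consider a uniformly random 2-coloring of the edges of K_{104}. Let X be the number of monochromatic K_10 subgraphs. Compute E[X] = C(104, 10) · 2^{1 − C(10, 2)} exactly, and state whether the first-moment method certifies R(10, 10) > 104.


E[X] = C(104, 10) · 2^{1 − 45} = 26100986351440 · 2^{−44} = 26100986351440/17592186044416.
As a reduced fraction: E[X] = 1631311646965/1099511627776 ≈ 1.4837.
Is E[X] < 1? NO.
Since E[X] ≥ 1, the first-moment bound is inconclusive at n = 104; it does NOT by itself certify R(10, 10) > 104.

E[X] = 1631311646965/1099511627776 ≈ 1.4837; E[X] ≥ 1; first-moment method inconclusive here.


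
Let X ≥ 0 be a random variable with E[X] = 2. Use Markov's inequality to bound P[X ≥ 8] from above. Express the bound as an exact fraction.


μ = E[X] = 2, a = 8.
Markov: P[X ≥ 8] ≤ μ/a = (2)/8 = 1/4.
Numerically: ≈ 0.250.
(Since a = 8 > μ = 2.000, the bound 1/4 is < 1 and informative.)

P[X ≥ 8] ≤ 1/4 ≈ 0.250.


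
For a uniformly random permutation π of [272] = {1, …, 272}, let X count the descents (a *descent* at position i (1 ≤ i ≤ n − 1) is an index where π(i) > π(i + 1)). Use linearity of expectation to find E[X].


Write X = Σ X_I over i = 1, …, 271, with X_I the indicator of one descent.
There are 271 indicators.
For each fixed i, the pair (π(i), π(i+1)) is a uniformly random ordered pair of distinct values from {1, …, 272}; by symmetry P[π(i) > π(i+1)] = 1/2.
By linearity: E[X] = 271 · (1/2) = (272 − 1) · (1/2) = 271/2 ≈ 135.5000.

E[X] = 271/2 = 135.5000.


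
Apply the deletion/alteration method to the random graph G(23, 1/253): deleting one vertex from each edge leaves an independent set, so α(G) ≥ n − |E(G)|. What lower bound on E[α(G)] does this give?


E[|E(G)|] = C(23, 2)·p = 253 · (1/253) = 1.
E[α(G)] ≥ n − E[|E(G)|] = 23 − 1 = 22.
Numerically: ≈ 22.000.
(This is only a lower bound; the true E[α(G)] may be larger.)

E[α(G)] ≥ 22 ≈ 22.000.


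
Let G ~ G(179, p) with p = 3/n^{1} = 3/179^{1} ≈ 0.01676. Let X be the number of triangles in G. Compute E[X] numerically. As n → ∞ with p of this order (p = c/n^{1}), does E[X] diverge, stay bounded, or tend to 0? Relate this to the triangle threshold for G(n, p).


Number of potential triangles: C(179, 3) = 939929.
Each occurs with probability p³ ≈ (0.01676)³ ≈ 4.707655e-06.
By linearity: E[X] = C(179, 3)·p³ ≈ 939929 · 4.707655e-06 ≈ 4.4249.
Here α = 1, so p = 3/n is exactly at the triangle threshold p ~ 1/n. Asymptotically E[X] → c³/6 = 3³/6 = 9/2 ≈ 4.5000, a bounded constant. In this regime the triangle count is asymptotically Poisson(c³/6).

E[X] ≈ 4.4249; in regime p = Θ(1/n^{1}) E[X] stays bounded (at the triangle threshold p ~ 1/n).
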